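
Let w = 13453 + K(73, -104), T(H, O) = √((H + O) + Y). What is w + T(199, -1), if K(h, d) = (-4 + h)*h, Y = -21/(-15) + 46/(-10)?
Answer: 18490 + √4870/5 ≈ 18504.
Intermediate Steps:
Y = -16/5 (Y = -21*(-1/15) + 46*(-⅒) = 7/5 - 23/5 = -16/5 ≈ -3.2000)
K(h, d) = h*(-4 + h)
T(H, O) = √(-16/5 + H + O) (T(H, O) = √((H + O) - 16/5) = √(-16/5 + H + O))
w = 18490 (w = 13453 + 73*(-4 + 73) = 13453 + 73*69 = 13453 + 5037 = 18490)
w + T(199, -1) = 18490 + √(-80 + 25*199 + 25*(-1))/5 = 18490 + √(-80 + 4975 - 25)/5 = 18490 + √4870/5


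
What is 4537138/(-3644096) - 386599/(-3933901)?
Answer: -8219923922917/7167756449248 ≈ -1.1468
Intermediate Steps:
4537138/(-3644096) - 386599/(-3933901) = 4537138*(-1/3644096) - 386599*(-1/3933901) = -2268569/1822048 + 386599/3933901 = -8219923922917/7167756449248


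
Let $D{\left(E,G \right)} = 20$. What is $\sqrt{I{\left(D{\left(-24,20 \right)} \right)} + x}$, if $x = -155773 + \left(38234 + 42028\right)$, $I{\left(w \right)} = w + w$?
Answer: $i \sqrt{75471} \approx 274.72 i$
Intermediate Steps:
$I{\left(w \right)} = 2 w$
$x = -75511$ ($x = -155773 + 80262 = -75511$)
$\sqrt{I{\left(D{\left(-24,20 \right)} \right)} + x} = \sqrt{2 \cdot 20 - 75511} = \sqrt{40 - 75511} = \sqrt{-75471} = i \sqrt{75471}$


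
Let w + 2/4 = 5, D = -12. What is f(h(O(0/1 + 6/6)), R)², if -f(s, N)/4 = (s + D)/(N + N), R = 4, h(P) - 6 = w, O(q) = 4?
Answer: 9/16 ≈ 0.56250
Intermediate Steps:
w = 9/2 (w = -½ + 5 = 9/2 ≈ 4.5000)
h(P) = 21/2 (h(P) = 6 + 9/2 = 21/2)
f(s, N) = -2*(-12 + s)/N (f(s, N) = -4*(s - 12)/(N + N) = -4*(-12 + s)/(2*N) = -4*(-12 + s)*1/(2*N) = -2*(-12 + s)/N)
f(h(O(0/1 + 6/6)), R)² = (2*(12 - 1*21/2)/4)² = (2*(¼)*(12 - 21/2))² = (2*(¼)*(3/2))² = (¾)² = 9/16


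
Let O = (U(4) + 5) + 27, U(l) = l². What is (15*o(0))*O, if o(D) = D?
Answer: 0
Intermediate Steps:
O = 48 (O = (4² + 5) + 27 = (16 + 5) + 27 = 21 + 27 = 48)
(15*o(0))*O = (15*0)*48 = 0*48 = 0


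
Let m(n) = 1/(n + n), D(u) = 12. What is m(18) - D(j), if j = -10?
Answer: -431/36 ≈ -11.972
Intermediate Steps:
m(n) = 1/(2*n)
m(18) - D(j) = (½)/18 - 1*12 = (½)*(1/18) - 12 = 1/36 - 12 = -431/36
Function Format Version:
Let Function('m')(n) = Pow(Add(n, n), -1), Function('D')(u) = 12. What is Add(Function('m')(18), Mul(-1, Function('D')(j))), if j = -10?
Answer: Rational(-431, 36) ≈ -11.972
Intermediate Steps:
Function('m')(n) = Mul(Rational(1, 2), Pow(n, -1)) (Function('m')(n) = Pow(Mul(2, n), -1) = Mul(Rational(1, 2), Pow(n, -1)))
Add(Function('m')(18), Mul(-1, Function('D')(j))) = Add(Mul(Rational(1, 2), Pow(18, -1)), Mul(-1, 12)) = Add(Mul(Rational(1, 2), Rational(1, 18)), -12) = Add(Rational(1, 36), -12) = Rational(-431, 36)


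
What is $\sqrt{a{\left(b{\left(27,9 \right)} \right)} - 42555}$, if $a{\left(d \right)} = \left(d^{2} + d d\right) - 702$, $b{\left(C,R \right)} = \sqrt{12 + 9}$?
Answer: $i \sqrt{43215} \approx 207.88 i$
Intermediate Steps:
$b{\left(C,R \right)} = \sqrt{21}$
$a{\left(d \right)} = -702 + 2 d^{2}$ ($a{\left(d \right)} = \left(d^{2} + d^{2}\right) - 702 = 2 d^{2} - 702 = -702 + 2 d^{2}$)
$\sqrt{a{\left(b{\left(27,9 \right)} \right)} - 42555} = \sqrt{\left(-702 + 2 \left(\sqrt{21}\right)^{2}\right) - 42555} = \sqrt{\left(-702 + 2 \cdot 21\right) - 42555} = \sqrt{\left(-702 + 42\right) - 42555} = \sqrt{-660 - 42555} = \sqrt{-43215} = i \sqrt{43215}$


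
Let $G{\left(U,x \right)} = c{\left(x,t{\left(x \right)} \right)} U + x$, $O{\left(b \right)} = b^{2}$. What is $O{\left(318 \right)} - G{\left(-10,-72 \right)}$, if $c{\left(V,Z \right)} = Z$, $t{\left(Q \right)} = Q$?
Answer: $100476$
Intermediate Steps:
$G{\left(U,x \right)} = x + U x$ ($G{\left(U,x \right)} = x U + x = U x + x = x + U x$)
$O{\left(318 \right)} - G{\left(-10,-72 \right)} = 318^{2} - - 72 \left(1 - 10\right) = 101124 - \left(-72\right) \left(-9\right) = 101124 - 648 = 100476$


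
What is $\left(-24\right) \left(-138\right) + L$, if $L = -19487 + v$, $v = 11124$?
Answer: $-5051$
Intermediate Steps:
$L = -8363$ ($L = -19487 + 11124 = -8363$)
$\left(-24\right) \left(-138\right) + L = \left(-24\right) \left(-138\right) - 8363 = 3312 - 8363 = -5051$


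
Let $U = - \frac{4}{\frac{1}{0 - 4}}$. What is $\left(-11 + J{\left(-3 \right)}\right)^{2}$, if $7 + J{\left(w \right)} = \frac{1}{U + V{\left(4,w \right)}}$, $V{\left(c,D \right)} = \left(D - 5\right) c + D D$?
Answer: $\frac{16129}{49} \approx 329.16$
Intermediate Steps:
$V{\left(c,D \right)} = D^{2} + c \left(-5 + D\right)$ ($V{\left(c,D \right)} = \left(-5 + D\right) c + D^{2} = c \left(-5 + D\right) + D^{2} = D^{2} + c \left(-5 + D\right)$)
$U = 16$ ($U = - \frac{4}{\frac{1}{-4}} = - \frac{4}{- \frac{1}{4}} = \left(-4\right) \left(-4\right) = 16$)
$J{\left(w \right)} = -7 + \frac{1}{-4 + w^{2} + 4 w}$ ($J{\left(w \right)} = -7 + \frac{1}{16 + \left(w^{2} - 20 + w 4\right)} = -7 + \frac{1}{16 + \left(w^{2} - 20 + 4 w\right)} = -7 + \frac{1}{16 + \left(-20 + w^{2} + 4 w\right)} = -7 + \frac{1}{-4 + w^{2} + 4 w}$)
$\left(-11 + J{\left(-3 \right)}\right)^{2} = \left(-11 + \frac{29 - -84 - 7 \left(-3\right)^{2}}{-4 + \left(-3\right)^{2} + 4 \left(-3\right)}\right)^{2} = \left(-11 + \frac{29 + 84 - 63}{-4 + 9 - 12}\right)^{2} = \left(-11 + \frac{29 + 84 - 63}{-7}\right)^{2} = \left(-11 - \frac{50}{7}\right)^{2} = \left(- \frac{127}{7}\right)^{2} = \frac{16129}{49}$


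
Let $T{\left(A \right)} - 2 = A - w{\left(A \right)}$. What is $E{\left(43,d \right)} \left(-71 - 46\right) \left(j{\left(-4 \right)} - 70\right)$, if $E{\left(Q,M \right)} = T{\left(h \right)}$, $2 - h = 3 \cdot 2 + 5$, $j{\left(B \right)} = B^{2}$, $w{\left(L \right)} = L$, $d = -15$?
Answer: $12636$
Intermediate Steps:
$h = -9$ ($h = 2 - \left(3 \cdot 2 + 5\right) = 2 - \left(6 + 5\right) = 2 - 11 = -9$)
$T{\left(A \right)} = 2$ ($T{\left(A \right)} = 2 + \left(A - A\right) = 2 + 0 = 2$)
$E{\left(Q,M \right)} = 2$
$E{\left(43,d \right)} \left(-71 - 46\right) \left(j{\left(-4 \right)} - 70\right) = 2 \left(-71 - 46\right) \left(\left(-4\right)^{2} - 70\right) = 2 \left(- 117 \left(16 - 70\right)\right) = 2 \left(\left(-117\right) \left(-54\right)\right) = 2 \cdot 6318 = 12636$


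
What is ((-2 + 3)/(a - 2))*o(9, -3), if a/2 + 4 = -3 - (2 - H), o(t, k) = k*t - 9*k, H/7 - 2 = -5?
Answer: 0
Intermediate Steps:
H = -21 (H = 14 + 7*(-5) = 14 - 35 = -21)
o(t, k) = -9*k + k*t
a = -60 (a = -8 + 2*(-3 - (2 - 1*(-21))) = -8 + 2*(-3 - (2 + 21)) = -8 + 2*(-3 - 1*23) = -8 + 2*(-3 - 23) = -8 + 2*(-26) = -8 - 52 = -60)
((-2 + 3)/(a - 2))*o(9, -3) = ((-2 + 3)/(-60 - 2))*(-3*(-9 + 9)) = (1/(-62))*(-3*0) = (1*(-1/62))*0 = -1/62*0 = 0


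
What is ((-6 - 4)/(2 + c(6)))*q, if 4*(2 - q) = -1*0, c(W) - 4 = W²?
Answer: -10/21 ≈ -0.47619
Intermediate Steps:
c(W) = 4 + W²
q = 2 (q = 2 - (-1)*0/4 = 2 - ¼*0 = 2 + 0 = 2)
((-6 - 4)/(2 + c(6)))*q = ((-6 - 4)/(2 + (4 + 6²)))*2 = -10/(2 + (4 + 36))*2 = -10/(2 + 40)*2 = -10/42*2 = -10*1/42*2 = -5/21*2 = -10/21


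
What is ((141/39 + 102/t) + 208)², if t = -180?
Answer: 6774771481/152100 ≈ 44542.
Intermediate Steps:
((141/39 + 102/t) + 208)² = ((141/39 + 102/(-180)) + 208)² = ((141*(1/39) + 102*(-1/180)) + 208)² = ((47/13 - 17/30) + 208)² = (1189/390 + 208)² = (82309/390)² = 6774771481/152100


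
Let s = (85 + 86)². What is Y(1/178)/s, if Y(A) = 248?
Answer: 248/29241 ≈ 0.0084812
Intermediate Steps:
s = 29241 (s = 171² = 29241)
Y(1/178)/s = 248/29241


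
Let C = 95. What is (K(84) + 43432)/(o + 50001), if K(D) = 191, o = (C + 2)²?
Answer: 43623/59410 ≈ 0.73427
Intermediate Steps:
o = 9409 (o = (95 + 2)² = 97² = 9409)
(K(84) + 43432)/(o + 50001) = (191 + 43432)/(9409 + 50001) = 43623/59410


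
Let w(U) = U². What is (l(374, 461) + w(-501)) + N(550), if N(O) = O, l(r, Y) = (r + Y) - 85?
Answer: 252301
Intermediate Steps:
l(r, Y) = -85 + Y + r (l(r, Y) = (Y + r) - 85 = -85 + Y + r)
(l(374, 461) + w(-501)) + N(550) = ((-85 + 461 + 374) + (-501)²) + 550 = (750 + 251001) + 550 = 251751 + 550 = 252301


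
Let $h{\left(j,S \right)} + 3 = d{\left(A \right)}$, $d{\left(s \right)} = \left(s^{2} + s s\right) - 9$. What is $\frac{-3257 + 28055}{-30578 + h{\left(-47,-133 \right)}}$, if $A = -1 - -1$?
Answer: $- \frac{12399}{15295} \approx -0.81066$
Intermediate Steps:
$A = 0$ ($A = -1 + 1 = 0$)
$d{\left(s \right)} = -9 + 2 s^{2}$ ($d{\left(s \right)} = \left(s^{2} + s^{2}\right) - 9 = 2 s^{2} - 9 = -9 + 2 s^{2}$)
$h{\left(j,S \right)} = -12$ ($h{\left(j,S \right)} = -3 - \left(9 - 2 \cdot 0^{2}\right) = -3 + \left(-9 + 2 \cdot 0\right) = -3 + \left(-9 + 0\right) = -3 - 9 = -12$)
$\frac{-3257 + 28055}{-30578 + h{\left(-47,-133 \right)}} = \frac{-3257 + 28055}{-30578 - 12} = \frac{24798}{-30590} = 24798 \left(- \frac{1}{30590}\right) = - \frac{12399}{15295}$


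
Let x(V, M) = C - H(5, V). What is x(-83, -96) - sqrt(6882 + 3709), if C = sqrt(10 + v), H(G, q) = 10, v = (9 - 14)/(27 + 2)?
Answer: -10 - sqrt(10591) + sqrt(8265)/29 ≈ -109.78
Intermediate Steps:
v = -5/29 ≈ -0.17241
C = sqrt(8265)/29 (C = sqrt(10 - 5/29) = sqrt(285/29) = sqrt(8265)/29 ≈ 3.1349)
x(V, M) = -10 + sqrt(8265)/29 (x(V, M) = sqrt(8265)/29 - 1*10 = sqrt(8265)/29 - 10 = -10 + sqrt(8265)/29)
x(-83, -96) - sqrt(6882 + 3709) = (-10 + sqrt(8265)/29) - sqrt(6882 + 3709) = (-10 + sqrt(8265)/29) - sqrt(10591) = -10 - sqrt(10591) + sqrt(8265)/29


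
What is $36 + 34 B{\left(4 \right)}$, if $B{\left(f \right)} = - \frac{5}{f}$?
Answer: $- \frac{13}{2} \approx -6.5$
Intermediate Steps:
$36 + 34 B{\left(4 \right)} = 36 + 34 \left(- \frac{5}{4}\right) = 36 - \frac{85}{2} = - \frac{13}{2}$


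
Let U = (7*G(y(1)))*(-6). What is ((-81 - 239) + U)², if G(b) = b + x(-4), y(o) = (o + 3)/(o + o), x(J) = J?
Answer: 55696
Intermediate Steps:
y(o) = (3 + o)/(2*o) (y(o) = (3 + o)/((2*o)) = (3 + o)*(1/(2*o)) = (3 + o)/(2*o))
G(b) = -4 + b (G(b) = b - 4 = -4 + b)
U = 84 (U = (7*(-4 + (½)*(3 + 1)/1))*(-6) = (7*(-4 + (½)*1*4))*(-6) = (7*(-4 + 2))*(-6) = (7*(-2))*(-6) = -14*(-6) = 84)
((-81 - 239) + U)² = ((-81 - 239) + 84)² = (-320 + 84)² = (-236)² = 55696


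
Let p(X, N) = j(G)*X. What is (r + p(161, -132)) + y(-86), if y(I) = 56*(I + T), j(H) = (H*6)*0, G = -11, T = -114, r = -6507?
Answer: -17707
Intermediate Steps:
j(H) = 0 (j(H) = (6*H)*0 = 0)
p(X, N) = 0 (p(X, N) = 0*X = 0)
y(I) = -6384 + 56*I (y(I) = 56*(I - 114) = 56*(-114 + I) = -6384 + 56*I)
(r + p(161, -132)) + y(-86) = (-6507 + 0) + (-6384 + 56*(-86)) = -6507 + (-6384 - 4816) = -6507 - 11200 = -17707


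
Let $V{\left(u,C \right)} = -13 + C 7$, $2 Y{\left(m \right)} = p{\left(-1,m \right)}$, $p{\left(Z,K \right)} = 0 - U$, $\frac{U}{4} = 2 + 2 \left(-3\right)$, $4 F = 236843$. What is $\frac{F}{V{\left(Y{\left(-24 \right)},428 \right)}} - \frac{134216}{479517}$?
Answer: $\frac{111968779519}{5721596844} \approx 19.569$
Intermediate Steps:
$F = \frac{236843}{4}$ ($F = \frac{1}{4} \cdot 236843 = \frac{236843}{4} \approx 59211.0$)
$U = -16$ ($U = 4 \left(2 + 2 \left(-3\right)\right) = 4 \left(2 - 6\right) = 4 \left(-4\right) = -16$)
$p{\left(Z,K \right)} = 16$ ($p{\left(Z,K \right)} = 0 - -16 = 0 + 16 = 16$)
$Y{\left(m \right)} = 8$ ($Y{\left(m \right)} = \frac{1}{2} \cdot 16 = 8$)
$V{\left(u,C \right)} = -13 + 7 C$
$\frac{F}{V{\left(Y{\left(-24 \right)},428 \right)}} - \frac{134216}{479517} = \frac{236843}{4 \left(-13 + 7 \cdot 428\right)} - \frac{134216}{479517} = \frac{236843}{4 \left(-13 + 2996\right)} - \frac{134216}{479517} = \frac{236843}{4 \cdot 2983} - \frac{134216}{479517} = \frac{236843}{4} \cdot \frac{1}{2983} - \frac{134216}{479517} = \frac{236843}{11932} - \frac{134216}{479517} = \frac{111968779519}{5721596844}$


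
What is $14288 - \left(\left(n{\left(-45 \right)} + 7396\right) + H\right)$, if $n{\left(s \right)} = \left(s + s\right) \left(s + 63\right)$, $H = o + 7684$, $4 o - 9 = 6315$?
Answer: $-753$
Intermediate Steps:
$o = 1581$ ($o = \frac{9}{4} + \frac{1}{4} \cdot 6315 = \frac{9}{4} + \frac{6315}{4} = 1581$)
$H = 9265$ ($H = 1581 + 7684 = 9265$)
$n{\left(s \right)} = 2 s \left(63 + s\right)$
$14288 - \left(\left(n{\left(-45 \right)} + 7396\right) + H\right) = 14288 - \left(\left(2 \left(-45\right) \left(63 - 45\right) + 7396\right) + 9265\right) = 14288 - \left(\left(2 \left(-45\right) 18 + 7396\right) + 9265\right) = 14288 - \left(\left(-1620 + 7396\right) + 9265\right) = 14288 - \left(5776 + 9265\right) = 14288 - 15041 = -753$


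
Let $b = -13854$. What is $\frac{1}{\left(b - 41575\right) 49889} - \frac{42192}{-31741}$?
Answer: $\frac{116673427067411}{87773304170321} \approx 1.3293$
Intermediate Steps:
$\frac{1}{\left(b - 41575\right) 49889} - \frac{42192}{-31741} = \frac{1}{\left(-13854 - 41575\right) 49889} - \frac{42192}{-31741} = \frac{1}{-55429} \cdot \frac{1}{49889} - - \frac{42192}{31741} = \left(- \frac{1}{55429}\right) \frac{1}{49889} + \frac{42192}{31741} = - \frac{1}{2765297381} + \frac{42192}{31741} = \frac{116673427067411}{87773304170321}$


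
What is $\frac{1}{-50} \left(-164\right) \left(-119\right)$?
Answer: $- \frac{9758}{25} \approx -390.32$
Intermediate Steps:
$\frac{1}{-50} \left(-164\right) \left(-119\right) = \left(- \frac{1}{50}\right) \left(-164\right) \left(-119\right) = \frac{82}{25} \left(-119\right) = - \frac{9758}{25}$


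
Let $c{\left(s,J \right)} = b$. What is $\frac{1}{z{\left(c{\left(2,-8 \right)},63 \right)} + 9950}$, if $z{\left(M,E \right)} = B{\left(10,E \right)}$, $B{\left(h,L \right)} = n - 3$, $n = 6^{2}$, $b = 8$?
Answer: $\frac{1}{9983} \approx 0.00010017$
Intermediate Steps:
$c{\left(s,J \right)} = 8$
$n = 36$
$B{\left(h,L \right)} = 33$ ($B{\left(h,L \right)} = 36 - 3 = 33$)
$z{\left(M,E \right)} = 33$
$\frac{1}{z{\left(c{\left(2,-8 \right)},63 \right)} + 9950} = \frac{1}{33 + 9950} = \frac{1}{9983}$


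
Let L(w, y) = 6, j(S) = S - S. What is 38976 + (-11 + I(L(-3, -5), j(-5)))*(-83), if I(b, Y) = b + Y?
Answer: 39391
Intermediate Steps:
j(S) = 0
I(b, Y) = Y + b
38976 + (-11 + I(L(-3, -5), j(-5)))*(-83) = 38976 + (-11 + (0 + 6))*(-83) = 38976 + (-11 + 6)*(-83) = 38976 - 5*(-83) = 38976 + 415 = 39391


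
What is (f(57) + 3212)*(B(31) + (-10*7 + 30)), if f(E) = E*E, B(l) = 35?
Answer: -32305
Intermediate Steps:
f(E) = E**2
(f(57) + 3212)*(B(31) + (-10*7 + 30)) = (57**2 + 3212)*(35 + (-10*7 + 30)) = (3249 + 3212)*(35 + (-70 + 30)) = 6461*(35 - 40) = 6461*(-5) = -32305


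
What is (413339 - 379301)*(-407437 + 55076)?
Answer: -11993663718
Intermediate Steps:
(413339 - 379301)*(-407437 + 55076) = 34038*(-352361) = -11993663718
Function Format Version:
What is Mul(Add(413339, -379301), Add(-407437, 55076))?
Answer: -11993663718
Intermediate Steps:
Mul(Add(413339, -379301), Add(-407437, 55076)) = Mul(34038, -352361) = -11993663718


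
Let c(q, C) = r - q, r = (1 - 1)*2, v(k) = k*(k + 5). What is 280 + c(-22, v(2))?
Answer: 302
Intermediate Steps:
v(k) = k*(5 + k)
r = 0 (r = 0*2 = 0)
c(q, C) = -q (c(q, C) = 0 - q = -q)
280 + c(-22, v(2)) = 280 - 1*(-22) = 280 + 22 = 302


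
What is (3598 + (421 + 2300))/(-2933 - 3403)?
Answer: -6319/6336 ≈ -0.99732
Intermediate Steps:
(3598 + (421 + 2300))/(-2933 - 3403) = (3598 + 2721)/(-6336) = 6319*(-1/6336) = -6319/6336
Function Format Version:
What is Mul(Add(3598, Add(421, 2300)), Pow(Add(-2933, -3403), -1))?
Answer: Rational(-6319, 6336) ≈ -0.99732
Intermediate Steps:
Mul(Add(3598, Add(421, 2300)), Pow(Add(-2933, -3403), -1)) = Mul(Add(3598, 2721), Pow(-6336, -1)) = Mul(6319, Rational(-1, 6336)) = Rational(-6319, 6336)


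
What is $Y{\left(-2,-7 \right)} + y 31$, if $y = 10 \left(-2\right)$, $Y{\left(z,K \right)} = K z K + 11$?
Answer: $-707$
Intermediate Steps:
$Y{\left(z,K \right)} = 11 + z K^{2}$ ($Y{\left(z,K \right)} = z K^{2} + 11 = 11 + z K^{2}$)
$y = -20$
$Y{\left(-2,-7 \right)} + y 31 = \left(11 - 2 \left(-7\right)^{2}\right) - 620 = \left(11 - 98\right) - 620 = -87 - 620 = -707$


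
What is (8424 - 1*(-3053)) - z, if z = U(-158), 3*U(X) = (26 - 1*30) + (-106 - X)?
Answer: 11461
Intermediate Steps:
U(X) = -110/3 - X/3 (U(X) = ((26 - 1*30) + (-106 - X))/3 = ((26 - 30) + (-106 - X))/3 = (-4 + (-106 - X))/3 = (-110 - X)/3 = -110/3 - X/3)
z = 16 (z = -110/3 - 1/3*(-158) = -110/3 + 158/3 = 16)
(8424 - 1*(-3053)) - z = (8424 - 1*(-3053)) - 1*16 = (8424 + 3053) - 16 = 11477 - 16 = 11461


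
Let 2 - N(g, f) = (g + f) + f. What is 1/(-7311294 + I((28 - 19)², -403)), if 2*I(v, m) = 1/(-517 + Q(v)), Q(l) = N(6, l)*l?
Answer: -27926/204175196245 ≈ -1.3677e-7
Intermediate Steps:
N(g, f) = 2 - g - 2*f (N(g, f) = 2 - ((g + f) + f) = 2 - ((f + g) + f) = 2 - (g + 2*f) = 2 + (-g - 2*f) = 2 - g - 2*f)
Q(l) = l*(-4 - 2*l) (Q(l) = (2 - 1*6 - 2*l)*l = (2 - 6 - 2*l)*l = (-4 - 2*l)*l = l*(-4 - 2*l))
I(v, m) = 1/(2*(-517 - 2*v*(2 + v)))
1/(-7311294 + I((28 - 19)², -403)) = 1/(-7311294 - 1/(1034 + 4*(28 - 19)²*(2 + (28 - 19)²))) = 1/(-7311294 - 1/(1034 + 4*9²*(2 + 9²))) = 1/(-7311294 - 1/(1034 + 4*81*(2 + 81))) = 1/(-7311294 - 1/(1034 + 4*81*83)) = 1/(-7311294 - 1/(1034 + 26892)) = 1/(-7311294 - 1/27926) = 1/(-204175196245/27926) = -27926/204175196245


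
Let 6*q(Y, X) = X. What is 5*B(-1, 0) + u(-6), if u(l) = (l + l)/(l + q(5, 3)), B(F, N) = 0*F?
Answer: 24/11 ≈ 2.1818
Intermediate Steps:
q(Y, X) = X/6
B(F, N) = 0
u(l) = 2*l/(½ + l) (u(l) = (l + l)/(l + (⅙)*3) = (2*l)/(l + ½) = (2*l)/(½ + l) = 2*l/(½ + l))
5*B(-1, 0) + u(-6) = 5*0 + 4*(-6)/(1 + 2*(-6)) = 0 + 4*(-6)/(1 - 12) = 0 + 4*(-6)/(-11) = 0 + 4*(-6)*(-1/11) = 0 + 24/11 = 24/11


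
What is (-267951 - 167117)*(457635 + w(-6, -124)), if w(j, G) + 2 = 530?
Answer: -199332060084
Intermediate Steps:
w(j, G) = 528 (w(j, G) = -2 + 530 = 528)
(-267951 - 167117)*(457635 + w(-6, -124)) = (-267951 - 167117)*(457635 + 528) = -435068*458163 = -199332060084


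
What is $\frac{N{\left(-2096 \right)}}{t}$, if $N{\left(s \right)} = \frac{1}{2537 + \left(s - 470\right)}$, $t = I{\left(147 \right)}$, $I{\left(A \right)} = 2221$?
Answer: $- \frac{1}{64409} \approx -1.5526 \cdot 10^{-5}$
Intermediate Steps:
$t = 2221$
$N{\left(s \right)} = \frac{1}{2067 + s}$ ($N{\left(s \right)} = \frac{1}{2537 + \left(s - 470\right)} = \frac{1}{2537 + \left(-470 + s\right)} = \frac{1}{2067 + s}$)
$\frac{N{\left(-2096 \right)}}{t} = \frac{1}{\left(2067 - 2096\right) 2221} = \frac{1}{-29} \cdot \frac{1}{2221} = \left(- \frac{1}{29}\right) \frac{1}{2221} = - \frac{1}{64409}$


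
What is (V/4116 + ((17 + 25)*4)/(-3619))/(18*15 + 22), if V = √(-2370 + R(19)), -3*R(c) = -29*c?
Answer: -6/37741 + I*√19677/3605616 ≈ -0.00015898 + 3.8904e-5*I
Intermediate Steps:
R(c) = 29*c/3 (R(c) = -(-29)*c/3 = 29*c/3)
V = I*√19677/3 (V = √(-2370 + (29/3)*19) = √(-2370 + 551/3) = √(-6559/3) = I*√19677/3 ≈ 46.758*I)
(V/4116 + ((17 + 25)*4)/(-3619))/(18*15 + 22) = ((I*√19677/3)/4116 + ((17 + 25)*4)/(-3619))/(18*15 + 22) = ((I*√19677/3)*(1/4116) + (42*4)*(-1/3619))/(270 + 22) = (I*√19677/12348 + 168*(-1/3619))/292 = (I*√19677/12348 - 24/517)*(1/292) = (-24/517 + I*√19677/12348)*(1/292) = -6/37741 + I*√19677/3605616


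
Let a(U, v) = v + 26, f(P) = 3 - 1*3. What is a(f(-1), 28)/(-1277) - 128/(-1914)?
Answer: 30050/1222089 ≈ 0.024589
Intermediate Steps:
f(P) = 0 (f(P) = 3 - 3 = 0)
a(U, v) = 26 + v
a(f(-1), 28)/(-1277) - 128/(-1914) = (26 + 28)/(-1277) - 128/(-1914) = 54*(-1/1277) - 128*(-1/1914) = -54/1277 + 64/957 = 30050/1222089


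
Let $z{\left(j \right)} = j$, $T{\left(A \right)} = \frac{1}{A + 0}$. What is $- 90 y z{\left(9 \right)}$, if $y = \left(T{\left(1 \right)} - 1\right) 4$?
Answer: $0$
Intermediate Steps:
$T{\left(A \right)} = \frac{1}{A}$
$y = 0$ ($y = \left(1^{-1} - 1\right) 4 = \left(1 - 1\right) 4 = 0 \cdot 4 = 0$)
$- 90 y z{\left(9 \right)} = \left(-90\right) 0 \cdot 9 = 0 \cdot 9 = 0$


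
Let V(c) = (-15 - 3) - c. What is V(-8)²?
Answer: 100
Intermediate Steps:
V(c) = -18 - c
V(-8)² = (-18 - 1*(-8))² = (-18 + 8)² = (-10)² = 100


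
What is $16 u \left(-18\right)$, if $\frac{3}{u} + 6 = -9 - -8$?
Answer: $\frac{864}{7} \approx 123.43$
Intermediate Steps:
$u = - \frac{3}{7}$ ($u = \frac{3}{-6 - 1} = \frac{3}{-7} = 3 \left(- \frac{1}{7}\right) = - \frac{3}{7} \approx -0.42857$)
$16 u \left(-18\right) = 16 \left(- \frac{3}{7}\right) \left(-18\right) = \left(- \frac{48}{7}\right) \left(-18\right) = \frac{864}{7}$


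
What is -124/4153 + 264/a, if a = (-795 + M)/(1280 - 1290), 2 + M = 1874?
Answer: -3699156/1490927 ≈ -2.4811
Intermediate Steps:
M = 1872 (M = -2 + 1874 = 1872)
a = -1077/10 (a = (-795 + 1872)/(1280 - 1290) = 1077/(-10) = 1077*(-⅒) = -1077/10 ≈ -107.70)
-124/4153 + 264/a = -124/4153 + 264/(-1077/10) = -124*1/4153 + 264*(-10/1077) = -124/4153 - 880/359 = -3699156/1490927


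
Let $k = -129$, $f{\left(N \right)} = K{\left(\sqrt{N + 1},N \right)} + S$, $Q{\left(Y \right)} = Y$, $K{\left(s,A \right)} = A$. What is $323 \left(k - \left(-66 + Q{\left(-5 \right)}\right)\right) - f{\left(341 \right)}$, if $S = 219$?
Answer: $-19294$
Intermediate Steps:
$f{\left(N \right)} = 219 + N$ ($f{\left(N \right)} = N + 219 = 219 + N$)
$323 \left(k - \left(-66 + Q{\left(-5 \right)}\right)\right) - f{\left(341 \right)} = 323 \left(-129 + \left(66 - -5\right)\right) - \left(219 + 341\right) = 323 \left(-129 + \left(66 + 5\right)\right) - 560 = 323 \left(-129 + 71\right) - 560 = 323 \left(-58\right) - 560 = -18734 - 560 = -19294$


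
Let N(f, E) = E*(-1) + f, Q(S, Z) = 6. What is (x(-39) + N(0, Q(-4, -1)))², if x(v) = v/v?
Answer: 25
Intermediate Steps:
x(v) = 1
N(f, E) = f - E (N(f, E) = -E + f = f - E)
(x(-39) + N(0, Q(-4, -1)))² = (1 + (0 - 1*6))² = (1 + (0 - 6))² = (1 - 6)² = (-5)² = 25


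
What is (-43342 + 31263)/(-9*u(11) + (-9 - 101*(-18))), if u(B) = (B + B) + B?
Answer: -12079/1512 ≈ -7.9888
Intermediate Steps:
u(B) = 3*B (u(B) = 2*B + B = 3*B)
(-43342 + 31263)/(-9*u(11) + (-9 - 101*(-18))) = (-43342 + 31263)/(-27*11 + (-9 - 101*(-18))) = -12079/(-9*33 + (-9 + 1818)) = -12079/(-297 + 1809) = -12079/1512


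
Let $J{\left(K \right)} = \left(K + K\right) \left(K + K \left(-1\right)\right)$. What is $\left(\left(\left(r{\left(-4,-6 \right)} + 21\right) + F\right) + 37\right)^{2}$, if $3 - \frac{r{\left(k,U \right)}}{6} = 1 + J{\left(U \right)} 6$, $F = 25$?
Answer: $9025$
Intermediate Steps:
$J{\left(K \right)} = 0$ ($J{\left(K \right)} = 2 K \left(K - K\right) = 2 K 0 = 0$)
$r{\left(k,U \right)} = 12$ ($r{\left(k,U \right)} = 18 - 6 \left(1 + 0 \cdot 6\right) = 18 - 6 \left(1 + 0\right) = 18 - 6 = 12$)
$\left(\left(\left(r{\left(-4,-6 \right)} + 21\right) + F\right) + 37\right)^{2} = \left(\left(\left(12 + 21\right) + 25\right) + 37\right)^{2} = \left(\left(33 + 25\right) + 37\right)^{2} = \left(58 + 37\right)^{2} = 95^{2} = 9025$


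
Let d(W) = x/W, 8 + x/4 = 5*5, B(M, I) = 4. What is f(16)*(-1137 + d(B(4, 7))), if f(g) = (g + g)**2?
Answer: -1146880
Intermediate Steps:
x = 68 (x = -32 + 4*(5*5) = -32 + 4*25 = -32 + 100 = 68)
f(g) = 4*g**2 (f(g) = (2*g)**2 = 4*g**2)
d(W) = 68/W
f(16)*(-1137 + d(B(4, 7))) = (4*16**2)*(-1137 + 68/4) = (4*256)*(-1137 + 68*(1/4)) = 1024*(-1137 + 17) = 1024*(-1120) = -1146880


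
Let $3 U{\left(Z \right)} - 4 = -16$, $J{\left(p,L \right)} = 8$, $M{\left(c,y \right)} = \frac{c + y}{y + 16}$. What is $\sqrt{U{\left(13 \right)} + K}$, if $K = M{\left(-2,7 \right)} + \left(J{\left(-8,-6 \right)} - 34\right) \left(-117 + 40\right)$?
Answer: $\frac{\sqrt{1057057}}{23} \approx 44.701$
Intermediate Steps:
$M{\left(c,y \right)} = \frac{c + y}{16 + y}$
$U{\left(Z \right)} = -4$ ($U{\left(Z \right)} = \frac{4}{3} + \frac{1}{3} \left(-16\right) = \frac{4}{3} - \frac{16}{3} = -4$)
$K = \frac{46051}{23}$ ($K = \frac{-2 + 7}{16 + 7} + \left(8 - 34\right) \left(-117 + 40\right) = \frac{1}{23} \cdot 5 - -2002 = \frac{1}{23} \cdot 5 + 2002 = \frac{5}{23} + 2002 = \frac{46051}{23} \approx 2002.2$)
$\sqrt{U{\left(13 \right)} + K} = \sqrt{-4 + \frac{46051}{23}} = \sqrt{\frac{45959}{23}} = \frac{\sqrt{1057057}}{23}$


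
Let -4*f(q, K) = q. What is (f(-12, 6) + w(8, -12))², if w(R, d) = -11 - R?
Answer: 256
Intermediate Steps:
f(q, K) = -q/4
(f(-12, 6) + w(8, -12))² = (-¼*(-12) + (-11 - 1*8))² = (3 + (-11 - 8))² = (3 - 19)² = (-16)² = 256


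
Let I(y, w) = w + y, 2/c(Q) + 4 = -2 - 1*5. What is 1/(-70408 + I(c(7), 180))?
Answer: -11/772510 ≈ -1.4239e-5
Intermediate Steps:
c(Q) = -2/11 (c(Q) = 2/(-4 + (-2 - 1*5)) = 2/(-4 + (-2 - 5)) = 2/(-4 - 7) = 2/(-11) = 2*(-1/11) = -2/11)
1/(-70408 + I(c(7), 180)) = 1/(-70408 + (180 - 2/11)) = 1/(-70408 + 1978/11) = 1/(-772510/11) = -11/772510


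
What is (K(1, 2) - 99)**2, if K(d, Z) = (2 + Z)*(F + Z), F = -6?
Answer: 13225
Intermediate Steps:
K(d, Z) = (-6 + Z)*(2 + Z) (K(d, Z) = (2 + Z)*(-6 + Z) = (-6 + Z)*(2 + Z))
(K(1, 2) - 99)**2 = ((-12 + 2**2 - 4*2) - 99)**2 = ((-12 + 4 - 8) - 99)**2 = (-16 - 99)**2 = (-115)**2 = 13225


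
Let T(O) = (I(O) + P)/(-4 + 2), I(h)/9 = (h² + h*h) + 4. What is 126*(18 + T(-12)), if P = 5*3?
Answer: -164241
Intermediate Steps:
P = 15
I(h) = 36 + 18*h² (I(h) = 9*((h² + h*h) + 4) = 9*((h² + h²) + 4) = 9*(2*h² + 4) = 9*(4 + 2*h²) = 36 + 18*h²)
T(O) = -51/2 - 9*O² (T(O) = ((36 + 18*O²) + 15)/(-4 + 2) = (51 + 18*O²)/(-2) = (51 + 18*O²)*(-½) = -51/2 - 9*O²)
126*(18 + T(-12)) = 126*(18 + (-51/2 - 9*(-12)²)) = 126*(18 + (-51/2 - 9*144)) = 126*(18 + (-51/2 - 1296)) = 126*(18 - 2643/2) = 126*(-2607/2) = -164241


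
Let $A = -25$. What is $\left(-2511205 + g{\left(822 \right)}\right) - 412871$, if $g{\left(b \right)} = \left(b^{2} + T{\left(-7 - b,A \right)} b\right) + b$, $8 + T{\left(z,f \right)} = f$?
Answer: $-2274696$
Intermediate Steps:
$T{\left(z,f \right)} = -8 + f$
$g{\left(b \right)} = b^{2} - 32 b$ ($g{\left(b \right)} = \left(b^{2} + \left(-8 - 25\right) b\right) + b = \left(b^{2} - 33 b\right) + b = b^{2} - 32 b$)
$\left(-2511205 + g{\left(822 \right)}\right) - 412871 = \left(-2511205 + 822 \left(-32 + 822\right)\right) - 412871 = \left(-2511205 + 822 \cdot 790\right) - 412871 = \left(-2511205 + 649380\right) - 412871 = -1861825 - 412871 = -2274696$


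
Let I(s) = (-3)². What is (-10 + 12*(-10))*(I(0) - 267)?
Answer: 33540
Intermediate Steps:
I(s) = 9
(-10 + 12*(-10))*(I(0) - 267) = (-10 + 12*(-10))*(9 - 267) = (-10 - 120)*(-258) = -130*(-258) = 33540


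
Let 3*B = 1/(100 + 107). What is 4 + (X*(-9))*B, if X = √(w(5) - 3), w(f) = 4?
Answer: 275/69 ≈ 3.9855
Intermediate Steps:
X = 1 (X = √(4 - 3) = √1 = 1)
B = 1/621 (B = 1/(3*(100 + 107)) = (⅓)/207 = (⅓)*(1/207) = 1/621 ≈ 0.0016103)
4 + (X*(-9))*B = 4 + (1*(-9))*(1/621) = 4 - 9*1/621 = 4 - 1/69 = 275/69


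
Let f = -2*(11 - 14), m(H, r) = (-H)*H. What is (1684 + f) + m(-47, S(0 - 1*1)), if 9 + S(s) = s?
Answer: -519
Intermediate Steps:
S(s) = -9 + s
m(H, r) = -H²
f = 6 (f = -2*(-3) = 6)
(1684 + f) + m(-47, S(0 - 1*1)) = (1684 + 6) - 1*(-47)² = 1690 - 1*2209 = 1690 - 2209 = -519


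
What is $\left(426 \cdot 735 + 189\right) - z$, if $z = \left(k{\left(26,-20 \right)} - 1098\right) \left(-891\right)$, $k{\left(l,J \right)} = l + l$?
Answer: $-618687$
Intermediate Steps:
$k{\left(l,J \right)} = 2 l$
$z = 931986$ ($z = \left(2 \cdot 26 - 1098\right) \left(-891\right) = \left(52 - 1098\right) \left(-891\right) = \left(-1046\right) \left(-891\right) = 931986$)
$\left(426 \cdot 735 + 189\right) - z = \left(426 \cdot 735 + 189\right) - 931986 = \left(313110 + 189\right) - 931986 = 313299 - 931986 = -618687$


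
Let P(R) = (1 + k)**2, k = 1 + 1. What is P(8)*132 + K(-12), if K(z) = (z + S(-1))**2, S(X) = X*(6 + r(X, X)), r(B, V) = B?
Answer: 1477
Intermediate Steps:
S(X) = X*(6 + X)
K(z) = (-5 + z)**2 (K(z) = (z - (6 - 1))**2 = (z - 1*5)**2 = (z - 5)**2 = (-5 + z)**2)
k = 2
P(R) = 9 (P(R) = (1 + 2)**2 = 3**2 = 9)
P(8)*132 + K(-12) = 9*132 + (-5 - 12)**2 = 1188 + (-17)**2 = 1188 + 289 = 1477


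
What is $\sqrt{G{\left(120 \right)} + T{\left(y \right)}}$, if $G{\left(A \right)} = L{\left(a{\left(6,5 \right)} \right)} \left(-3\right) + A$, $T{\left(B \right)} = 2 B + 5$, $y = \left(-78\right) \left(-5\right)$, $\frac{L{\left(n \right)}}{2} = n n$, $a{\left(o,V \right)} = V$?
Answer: $\sqrt{755} \approx 27.477$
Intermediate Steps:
$L{\left(n \right)} = 2 n^{2}$ ($L{\left(n \right)} = 2 n n = 2 n^{2}$)
$y = 390$
$T{\left(B \right)} = 5 + 2 B$
$G{\left(A \right)} = -150 + A$ ($G{\left(A \right)} = 2 \cdot 5^{2} \left(-3\right) + A = 2 \cdot 25 \left(-3\right) + A = 50 \left(-3\right) + A = -150 + A$)
$\sqrt{G{\left(120 \right)} + T{\left(y \right)}} = \sqrt{\left(-150 + 120\right) + \left(5 + 2 \cdot 390\right)} = \sqrt{-30 + \left(5 + 780\right)} = \sqrt{-30 + 785} = \sqrt{755}$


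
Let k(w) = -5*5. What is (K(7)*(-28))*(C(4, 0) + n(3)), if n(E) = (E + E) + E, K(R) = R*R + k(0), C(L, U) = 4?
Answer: -8736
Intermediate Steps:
k(w) = -25
K(R) = -25 + R² (K(R) = R*R - 25 = R² - 25 = -25 + R²)
n(E) = 3*E (n(E) = 2*E + E = 3*E)
(K(7)*(-28))*(C(4, 0) + n(3)) = ((-25 + 7²)*(-28))*(4 + 3*3) = ((-25 + 49)*(-28))*(4 + 9) = (24*(-28))*13 = -672*13 = -8736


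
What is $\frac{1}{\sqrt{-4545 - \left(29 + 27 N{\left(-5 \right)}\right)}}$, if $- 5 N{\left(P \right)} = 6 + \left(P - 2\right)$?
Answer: $- \frac{i \sqrt{114485}}{22897} \approx - 0.014777 i$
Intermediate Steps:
$N{\left(P \right)} = - \frac{4}{5} - \frac{P}{5}$ ($N{\left(P \right)} = - \frac{6 + \left(P - 2\right)}{5} = - \frac{6 + \left(-2 + P\right)}{5} = - \frac{4 + P}{5} = - \frac{4}{5} - \frac{P}{5}$)
$\frac{1}{\sqrt{-4545 - \left(29 + 27 N{\left(-5 \right)}\right)}} = \frac{1}{\sqrt{-4545 - \left(29 + 27 \left(- \frac{4}{5} - -1\right)\right)}} = \frac{1}{\sqrt{-4545 - \left(29 + 27 \left(- \frac{4}{5} + 1\right)\right)}} = \frac{1}{\sqrt{-4545 - \frac{172}{5}}} = \frac{1}{\sqrt{- \frac{22897}{5}}} = \frac{1}{\frac{1}{5} i \sqrt{114485}} = - \frac{i \sqrt{114485}}{22897}$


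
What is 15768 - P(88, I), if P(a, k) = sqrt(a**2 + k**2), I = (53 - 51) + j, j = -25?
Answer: 15768 - sqrt(8273) ≈ 15677.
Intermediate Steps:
I = -23 (I = (53 - 51) - 25 = 2 - 25 = -23)
15768 - P(88, I) = 15768 - sqrt(88**2 + (-23)**2) = 15768 - sqrt(7744 + 529) = 15768 - sqrt(8273)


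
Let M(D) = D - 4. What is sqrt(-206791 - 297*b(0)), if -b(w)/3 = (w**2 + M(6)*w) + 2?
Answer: I*sqrt(205009) ≈ 452.78*I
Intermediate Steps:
M(D) = -4 + D
b(w) = -6 - 6*w - 3*w**2 (b(w) = -3*((w**2 + (-4 + 6)*w) + 2) = -3*((w**2 + 2*w) + 2) = -3*(2 + w**2 + 2*w) = -6 - 6*w - 3*w**2)
sqrt(-206791 - 297*b(0)) = sqrt(-206791 - 297*(-6 - 6*0 - 3*0**2)) = sqrt(-206791 - 297*(-6 + 0 - 3*0)) = sqrt(-206791 - 297*(-6 + 0 + 0)) = sqrt(-206791 - 297*(-6)) = sqrt(-206791 + 1782) = sqrt(-205009) = I*sqrt(205009)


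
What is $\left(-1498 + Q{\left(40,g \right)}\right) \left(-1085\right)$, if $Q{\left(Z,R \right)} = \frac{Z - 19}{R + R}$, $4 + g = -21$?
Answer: $\frac{16257857}{10} \approx 1.6258 \cdot 10^{6}$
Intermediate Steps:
$g = -25$ ($g = -4 - 21 = -25$)
$Q{\left(Z,R \right)} = \frac{-19 + Z}{2 R}$
$\left(-1498 + Q{\left(40,g \right)}\right) \left(-1085\right) = \left(-1498 + \frac{-19 + 40}{2 \left(-25\right)}\right) \left(-1085\right) = \left(-1498 + \frac{1}{2} \left(- \frac{1}{25}\right) 21\right) \left(-1085\right) = \left(-1498 - \frac{21}{50}\right) \left(-1085\right) = \left(- \frac{74921}{50}\right) \left(-1085\right) = \frac{16257857}{10}$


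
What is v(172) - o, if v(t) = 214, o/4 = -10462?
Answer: 42062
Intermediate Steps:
o = -41848 (o = 4*(-10462) = -41848)
v(172) - o = 214 - 1*(-41848) = 214 + 41848 = 42062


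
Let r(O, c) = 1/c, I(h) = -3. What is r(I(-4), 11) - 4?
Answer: -43/11 ≈ -3.9091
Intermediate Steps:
r(I(-4), 11) - 4 = 1/11 - 4 = -43/11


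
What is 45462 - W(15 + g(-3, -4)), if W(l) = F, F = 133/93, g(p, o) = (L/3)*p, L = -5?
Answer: 4227833/93 ≈ 45461.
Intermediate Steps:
g(p, o) = -5*p/3 (g(p, o) = (-5/3)*p = ((⅓)*(-5))*p = -5*p/3)
F = 133/93 (F = 133*(1/93) = 133/93 ≈ 1.4301)
W(l) = 133/93
45462 - W(15 + g(-3, -4)) = 45462 - 1*133/93 = 45462 - 133/93 = 4227833/93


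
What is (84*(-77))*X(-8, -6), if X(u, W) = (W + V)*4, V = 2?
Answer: 103488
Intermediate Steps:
X(u, W) = 8 + 4*W (X(u, W) = (W + 2)*4 = (2 + W)*4 = 8 + 4*W)
(84*(-77))*X(-8, -6) = (84*(-77))*(8 + 4*(-6)) = -6468*(8 - 24) = -6468*(-16) = 103488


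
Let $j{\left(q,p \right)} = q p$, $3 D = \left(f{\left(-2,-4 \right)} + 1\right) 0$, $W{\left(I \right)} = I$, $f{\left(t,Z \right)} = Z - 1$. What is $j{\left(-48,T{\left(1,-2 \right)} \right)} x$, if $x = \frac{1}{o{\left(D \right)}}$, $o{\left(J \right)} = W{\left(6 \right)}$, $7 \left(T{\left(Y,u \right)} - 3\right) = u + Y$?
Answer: $- \frac{160}{7} \approx -22.857$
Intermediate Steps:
$f{\left(t,Z \right)} = -1 + Z$ ($f{\left(t,Z \right)} = Z - 1 = -1 + Z$)
$D = 0$ ($D = \frac{\left(\left(-1 - 4\right) + 1\right) 0}{3} = \frac{\left(-5 + 1\right) 0}{3} = \frac{\left(-4\right) 0}{3} = \frac{1}{3} \cdot 0 = 0$)
$T{\left(Y,u \right)} = 3 + \frac{Y}{7} + \frac{u}{7}$ ($T{\left(Y,u \right)} = 3 + \frac{u + Y}{7} = 3 + \frac{Y + u}{7} = 3 + \left(\frac{Y}{7} + \frac{u}{7}\right) = 3 + \frac{Y}{7} + \frac{u}{7}$)
$o{\left(J \right)} = 6$
$x = \frac{1}{6} \approx 0.16667$
$j{\left(q,p \right)} = p q$
$j{\left(-48,T{\left(1,-2 \right)} \right)} x = \left(3 + \frac{1}{7} \cdot 1 + \frac{1}{7} \left(-2\right)\right) \left(-48\right) \frac{1}{6} = \left(3 + \frac{1}{7} - \frac{2}{7}\right) \left(-48\right) \frac{1}{6} = \frac{20}{7} \left(-48\right) \frac{1}{6} = \left(- \frac{960}{7}\right) \frac{1}{6} = - \frac{160}{7}$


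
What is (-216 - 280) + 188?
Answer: -308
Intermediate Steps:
(-216 - 280) + 188 = -496 + 188 = -308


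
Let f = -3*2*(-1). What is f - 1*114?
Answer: -108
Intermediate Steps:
f = 6 (f = -6*(-1) = 6)
f - 1*114 = 6 - 1*114 = 6 - 114 = -108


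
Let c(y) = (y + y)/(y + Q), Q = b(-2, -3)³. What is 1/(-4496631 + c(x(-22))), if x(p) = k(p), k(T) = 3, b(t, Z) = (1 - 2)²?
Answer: -2/8993259 ≈ -2.2239e-7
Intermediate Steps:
b(t, Z) = 1 (b(t, Z) = (-1)² = 1)
x(p) = 3
Q = 1 (Q = 1³ = 1)
c(y) = 2*y/(1 + y) (c(y) = (y + y)/(y + 1) = (2*y)/(1 + y) = 2*y/(1 + y))
1/(-4496631 + c(x(-22))) = 1/(-4496631 + 2*3/(1 + 3)) = 1/(-4496631 + 2*3/4) = 1/(-4496631 + 2*3*(¼)) = 1/(-4496631 + 3/2) = 1/(-8993259/2) = -2/8993259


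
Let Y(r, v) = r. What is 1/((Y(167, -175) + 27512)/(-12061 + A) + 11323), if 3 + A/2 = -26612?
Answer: 65291/739262314 ≈ 8.8319e-5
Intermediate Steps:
A = -53230 (A = -6 + 2*(-26612) = -6 - 53224 = -53230)
1/((Y(167, -175) + 27512)/(-12061 + A) + 11323) = 1/((167 + 27512)/(-12061 - 53230) + 11323) = 1/(27679/(-65291) + 11323) = 1/(27679*(-1/65291) + 11323) = 1/(-27679/65291 + 11323) = 1/(739262314/65291) = 65291/739262314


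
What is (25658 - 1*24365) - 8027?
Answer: -6734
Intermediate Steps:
(25658 - 1*24365) - 8027 = (25658 - 24365) - 8027 = 1293 - 8027 = -6734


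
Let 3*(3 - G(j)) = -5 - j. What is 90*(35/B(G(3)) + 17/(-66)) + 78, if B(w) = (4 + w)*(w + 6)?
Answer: 26397/319 ≈ 82.749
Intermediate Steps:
G(j) = 14/3 + j/3 (G(j) = 3 - (-5 - j)/3 = 3 + (5/3 + j/3) = 14/3 + j/3)
B(w) = (4 + w)*(6 + w)
90*(35/B(G(3)) + 17/(-66)) + 78 = 90*(35/(24 + (14/3 + (1/3)*3)**2 + 10*(14/3 + (1/3)*3)) + 17/(-66)) + 78 = 90*(35/(24 + (14/3 + 1)**2 + 10*(14/3 + 1)) + 17*(-1/66)) + 78 = 90*(35/(24 + (17/3)**2 + 10*(17/3)) - 17/66) + 78 = 90*(35/(24 + 289/9 + 170/3) - 17/66) + 78 = 90*(35/(1015/9) - 17/66) + 78 = 90*(35*(9/1015) - 17/66) + 78 = 90*(9/29 - 17/66) + 78 = 90*(101/1914) + 78 = 1515/319 + 78 = 26397/319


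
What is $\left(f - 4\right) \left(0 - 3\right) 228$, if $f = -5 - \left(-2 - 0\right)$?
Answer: $4788$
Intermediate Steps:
$f = -3$ ($f = -5 - \left(-2 + 0\right) = -5 - -2 = -5 + 2 = -3$)
$\left(f - 4\right) \left(0 - 3\right) 228 = \left(-3 - 4\right) \left(0 - 3\right) 228 = - 7 \left(0 - 3\right) 228 = \left(-7\right) \left(-3\right) 228 = 21 \cdot 228 = 4788$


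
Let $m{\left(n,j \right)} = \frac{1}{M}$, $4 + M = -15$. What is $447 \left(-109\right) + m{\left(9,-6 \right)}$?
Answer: $- \frac{925738}{19} \approx -48723.0$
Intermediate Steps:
$M = -19$ ($M = -4 - 15 = -19$)
$m{\left(n,j \right)} = - \frac{1}{19}$ ($m{\left(n,j \right)} = \frac{1}{-19} = - \frac{1}{19}$)
$447 \left(-109\right) + m{\left(9,-6 \right)} = 447 \left(-109\right) - \frac{1}{19} = -48723 - \frac{1}{19} = - \frac{925738}{19}$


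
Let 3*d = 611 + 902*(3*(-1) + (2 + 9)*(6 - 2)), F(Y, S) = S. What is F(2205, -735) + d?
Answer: 11796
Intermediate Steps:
d = 12531 (d = (611 + 902*(3*(-1) + (2 + 9)*(6 - 2)))/3 = (611 + 902*(-3 + 11*4))/3 = (611 + 902*(-3 + 44))/3 = (611 + 902*41)/3 = (611 + 36982)/3 = (⅓)*37593 = 12531)
F(2205, -735) + d = -735 + 12531 = 11796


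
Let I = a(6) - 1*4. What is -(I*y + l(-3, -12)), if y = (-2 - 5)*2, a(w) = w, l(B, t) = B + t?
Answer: 43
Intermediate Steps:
y = -14 (y = -7*2 = -14)
I = 2 (I = 6 - 1*4 = 6 - 4 = 2)
-(I*y + l(-3, -12)) = -(2*(-14) + (-3 - 12)) = -(-28 - 15) = -1*(-43) = 43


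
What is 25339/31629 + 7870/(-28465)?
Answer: 94470881/180063897 ≈ 0.52465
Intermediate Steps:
25339/31629 + 7870/(-28465) = 25339*(1/31629) + 7870*(-1/28465) = 25339/31629 - 1574/5693 = 94470881/180063897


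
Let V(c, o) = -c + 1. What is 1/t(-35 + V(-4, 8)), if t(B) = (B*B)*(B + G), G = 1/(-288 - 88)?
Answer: -94/2538225 ≈ -3.7034e-5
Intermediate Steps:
V(c, o) = 1 - c
G = -1/376 (G = 1/(-376) = -1/376 ≈ -0.0026596)
t(B) = B²*(-1/376 + B) (t(B) = (B*B)*(B - 1/376) = B²*(-1/376 + B))
1/t(-35 + V(-4, 8)) = 1/((-35 + (1 - 1*(-4)))²*(-1/376 + (-35 + (1 - 1*(-4))))) = 1/((-35 + (1 + 4))²*(-1/376 + (-35 + (1 + 4)))) = 1/((-35 + 5)²*(-1/376 + (-35 + 5))) = 1/((-30)²*(-1/376 - 30)) = 1/(900*(-11281/376)) = 1/(-2538225/94) = -94/2538225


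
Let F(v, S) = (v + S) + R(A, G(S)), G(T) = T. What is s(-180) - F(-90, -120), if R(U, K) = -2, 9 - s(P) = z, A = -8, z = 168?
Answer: 53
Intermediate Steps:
s(P) = -159 (s(P) = 9 - 1*168 = 9 - 168 = -159)
F(v, S) = -2 + S + v (F(v, S) = (v + S) - 2 = (S + v) - 2 = -2 + S + v)
s(-180) - F(-90, -120) = -159 - (-2 - 120 - 90) = -159 - 1*(-212) = -159 + 212 = 53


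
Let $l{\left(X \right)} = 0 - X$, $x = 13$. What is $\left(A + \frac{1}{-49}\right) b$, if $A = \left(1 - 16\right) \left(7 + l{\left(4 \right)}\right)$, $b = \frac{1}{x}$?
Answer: $- \frac{2206}{637} \approx -3.4631$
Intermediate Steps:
$l{\left(X \right)} = - X$
$b = \frac{1}{13} \approx 0.076923$
$A = -45$ ($A = \left(1 - 16\right) \left(7 - 4\right) = - 15 \left(7 - 4\right) = \left(-15\right) 3 = -45$)
$\left(A + \frac{1}{-49}\right) b = \left(-45 + \frac{1}{-49}\right) \frac{1}{13} = \left(-45 - \frac{1}{49}\right) \frac{1}{13} = \left(- \frac{2206}{49}\right) \frac{1}{13} = - \frac{2206}{637}$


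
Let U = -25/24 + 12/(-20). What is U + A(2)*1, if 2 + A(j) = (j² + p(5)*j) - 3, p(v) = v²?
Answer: 5683/120 ≈ 47.358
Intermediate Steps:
U = -197/120 (U = -25*1/24 + 12*(-1/20) = -25/24 - ⅗ = -197/120 ≈ -1.6417)
A(j) = -5 + j² + 25*j (A(j) = -2 + ((j² + 5²*j) - 3) = -2 + ((j² + 25*j) - 3) = -2 + (-3 + j² + 25*j) = -5 + j² + 25*j)
U + A(2)*1 = -197/120 + (-5 + 2² + 25*2)*1 = -197/120 + (-5 + 4 + 50)*1 = -197/120 + 49*1 = -197/120 + 49 = 5683/120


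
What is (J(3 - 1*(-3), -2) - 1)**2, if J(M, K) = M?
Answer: 25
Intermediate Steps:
(J(3 - 1*(-3), -2) - 1)**2 = ((3 - 1*(-3)) - 1)**2 = ((3 + 3) - 1)**2 = (6 - 1)**2 = 5**2 = 25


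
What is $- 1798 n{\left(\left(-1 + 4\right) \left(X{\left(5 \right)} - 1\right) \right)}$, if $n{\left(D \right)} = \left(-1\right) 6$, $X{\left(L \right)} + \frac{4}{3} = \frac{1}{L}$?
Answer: $10788$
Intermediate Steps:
$X{\left(L \right)} = - \frac{4}{3} + \frac{1}{L}$
$n{\left(D \right)} = -6$
$- 1798 n{\left(\left(-1 + 4\right) \left(X{\left(5 \right)} - 1\right) \right)} = \left(-1798\right) \left(-6\right) = 10788$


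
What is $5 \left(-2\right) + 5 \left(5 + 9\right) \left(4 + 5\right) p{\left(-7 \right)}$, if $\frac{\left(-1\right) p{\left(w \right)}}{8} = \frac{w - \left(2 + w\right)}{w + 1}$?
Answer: $-1690$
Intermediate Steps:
$p{\left(w \right)} = \frac{16}{1 + w}$ ($p{\left(w \right)} = - 8 \frac{w - \left(2 + w\right)}{w + 1} = - 8 \left(- \frac{2}{1 + w}\right) = \frac{16}{1 + w}$)
$5 \left(-2\right) + 5 \left(5 + 9\right) \left(4 + 5\right) p{\left(-7 \right)} = 5 \left(-2\right) + 5 \left(5 + 9\right) \left(4 + 5\right) \frac{16}{1 - 7} = -10 + 5 \cdot 14 \cdot 9 \frac{16}{-6} = -10 + 5 \cdot 126 \cdot 16 \left(- \frac{1}{6}\right) = -10 + 630 \left(- \frac{8}{3}\right) = -10 - 1680 = -1690$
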